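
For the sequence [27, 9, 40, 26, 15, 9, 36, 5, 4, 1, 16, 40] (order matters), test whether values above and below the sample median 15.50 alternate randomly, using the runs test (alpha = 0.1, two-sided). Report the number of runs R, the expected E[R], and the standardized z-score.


Step 1: Compute median = 15.50; label A = above, B = below.
Labels in order: ABAABBABBBAA  (n_A = 6, n_B = 6)
Step 2: Count runs R = 7.
Step 3: Under H0 (random ordering), E[R] = 2*n_A*n_B/(n_A+n_B) + 1 = 2*6*6/12 + 1 = 7.0000.
        Var[R] = 2*n_A*n_B*(2*n_A*n_B - n_A - n_B) / ((n_A+n_B)^2 * (n_A+n_B-1)) = 4320/1584 = 2.7273.
        SD[R] = 1.6514.
Step 4: R = E[R], so z = 0 with no continuity correction.
Step 5: Two-sided p-value via normal approximation = 2*(1 - Phi(|z|)) = 1.000000.
Step 6: alpha = 0.1. fail to reject H0.

R = 7, z = 0.0000, p = 1.000000, fail to reject H0.


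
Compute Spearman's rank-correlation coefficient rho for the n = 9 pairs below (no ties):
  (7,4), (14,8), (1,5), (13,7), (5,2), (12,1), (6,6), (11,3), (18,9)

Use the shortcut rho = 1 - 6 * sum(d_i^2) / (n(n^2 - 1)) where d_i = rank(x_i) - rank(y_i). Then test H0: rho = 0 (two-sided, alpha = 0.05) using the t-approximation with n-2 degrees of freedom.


Step 1: Rank x and y separately (midranks; no ties here).
rank(x): 7->4, 14->8, 1->1, 13->7, 5->2, 12->6, 6->3, 11->5, 18->9
rank(y): 4->4, 8->8, 5->5, 7->7, 2->2, 1->1, 6->6, 3->3, 9->9
Step 2: d_i = R_x(i) - R_y(i); compute d_i^2.
  (4-4)^2=0, (8-8)^2=0, (1-5)^2=16, (7-7)^2=0, (2-2)^2=0, (6-1)^2=25, (3-6)^2=9, (5-3)^2=4, (9-9)^2=0
sum(d^2) = 54.
Step 3: rho = 1 - 6*54 / (9*(9^2 - 1)) = 1 - 324/720 = 0.550000.
Step 4: Under H0, t = rho * sqrt((n-2)/(1-rho^2)) = 1.7424 ~ t(7).
Step 5: Two-sided p-value from the t-distribution with 7 df = 0.124977.
Step 6: alpha = 0.05. fail to reject H0.

rho = 0.5500, p = 0.124977, fail to reject H0 at alpha = 0.05.


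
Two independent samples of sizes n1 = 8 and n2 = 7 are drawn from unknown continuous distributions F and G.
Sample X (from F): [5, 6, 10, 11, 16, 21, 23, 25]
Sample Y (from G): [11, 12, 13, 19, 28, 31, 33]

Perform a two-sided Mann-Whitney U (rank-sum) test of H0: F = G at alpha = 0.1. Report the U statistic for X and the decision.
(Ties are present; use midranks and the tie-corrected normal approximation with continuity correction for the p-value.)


Step 1: Combine and sort all 15 observations; assign midranks.
sorted (value, group): (5,X), (6,X), (10,X), (11,X), (11,Y), (12,Y), (13,Y), (16,X), (19,Y), (21,X), (23,X), (25,X), (28,Y), (31,Y), (33,Y)
ranks: 5->1, 6->2, 10->3, 11->4.5, 11->4.5, 12->6, 13->7, 16->8, 19->9, 21->10, 23->11, 25->12, 28->13, 31->14, 33->15
Step 2: Rank sum for X: R1 = 1 + 2 + 3 + 4.5 + 8 + 10 + 11 + 12 = 51.5.
Step 3: U_X = R1 - n1(n1+1)/2 = 51.5 - 8*9/2 = 51.5 - 36 = 15.5.
       U_Y = n1*n2 - U_X = 56 - 15.5 = 40.5.
Step 4: Ties are present, so use the tie-corrected normal approximation (with continuity correction) for the p-value.
Step 5: p-value = 0.164537; compare to alpha = 0.1. fail to reject H0.

U_X = 15.5, p = 0.164537, fail to reject H0 at alpha = 0.1.


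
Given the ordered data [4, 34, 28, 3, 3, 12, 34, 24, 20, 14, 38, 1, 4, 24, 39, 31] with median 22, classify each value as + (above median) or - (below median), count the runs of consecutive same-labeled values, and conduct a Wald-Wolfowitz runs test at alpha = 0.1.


Step 1: Compute median = 22; label A = above, B = below.
Labels in order: BAABBBAABBABBAAA  (n_A = 8, n_B = 8)
Step 2: Count runs R = 8.
Step 3: Under H0 (random ordering), E[R] = 2*n_A*n_B/(n_A+n_B) + 1 = 2*8*8/16 + 1 = 9.0000.
        Var[R] = 2*n_A*n_B*(2*n_A*n_B - n_A - n_B) / ((n_A+n_B)^2 * (n_A+n_B-1)) = 14336/3840 = 3.7333.
        SD[R] = 1.9322.
Step 4: Continuity-corrected z = (R + 0.5 - E[R]) / SD[R] = (8 + 0.5 - 9.0000) / 1.9322 = -0.2588.
Step 5: Two-sided p-value via normal approximation = 2*(1 - Phi(|z|)) = 0.795809.
Step 6: alpha = 0.1. fail to reject H0.

R = 8, z = -0.2588, p = 0.795809, fail to reject H0.


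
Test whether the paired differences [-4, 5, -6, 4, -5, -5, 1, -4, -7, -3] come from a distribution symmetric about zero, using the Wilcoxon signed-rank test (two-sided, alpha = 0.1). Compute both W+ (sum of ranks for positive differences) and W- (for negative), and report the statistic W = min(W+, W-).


Step 1: Drop any zero differences (none here) and take |d_i|.
|d| = [4, 5, 6, 4, 5, 5, 1, 4, 7, 3]
Step 2: Midrank |d_i| (ties get averaged ranks).
ranks: |4|->4, |5|->7, |6|->9, |4|->4, |5|->7, |5|->7, |1|->1, |4|->4, |7|->10, |3|->2
Step 3: Attach original signs; sum ranks with positive sign and with negative sign.
W+ = 7 + 4 + 1 = 12
W- = 4 + 9 + 7 + 7 + 4 + 10 + 2 = 43
(Check: W+ + W- = 55 should equal n(n+1)/2 = 55.)
Step 4: Test statistic W = min(W+, W-) = 12.
Step 5: Ties in |d|, so use the tie-corrected normal approximation.
        E[W] = n(n+1)/4 = 10*11/4 = 27.5.
        Tie groups: |d|=4 (t=3), |d|=5 (t=3); sum(t^3 - t) = 48.
        Var[W] = n(n+1)(2n+1)/24 - sum(t^3-t)/48 = 2310/24 - 48/48 = 95.25.
        z = (W - E[W]) / sqrt(Var[W]) = (12 - 27.5) / 9.7596 = -1.5882.
        Two-sided p = 2*Phi(z) = 0.112246.
Step 6: alpha = 0.1. fail to reject H0.

W+ = 12, W- = 43, W = min = 12, p = 0.112246, fail to reject H0.


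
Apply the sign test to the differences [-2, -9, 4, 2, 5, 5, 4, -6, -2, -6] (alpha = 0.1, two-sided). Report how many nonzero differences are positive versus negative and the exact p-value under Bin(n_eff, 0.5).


Step 1: Discard zero differences. Original n = 10; n_eff = number of nonzero differences = 10.
Nonzero differences (with sign): -2, -9, +4, +2, +5, +5, +4, -6, -2, -6
Step 2: Count signs: positive = 5, negative = 5.
Step 3: Under H0: P(positive) = 0.5, so the number of positives S ~ Bin(10, 0.5).
Step 4: Two-sided exact p-value = sum of Bin(10,0.5) probabilities at or below the observed probability = 1.000000.
Step 5: alpha = 0.1. fail to reject H0.

n_eff = 10, pos = 5, neg = 5, p = 1.000000, fail to reject H0.


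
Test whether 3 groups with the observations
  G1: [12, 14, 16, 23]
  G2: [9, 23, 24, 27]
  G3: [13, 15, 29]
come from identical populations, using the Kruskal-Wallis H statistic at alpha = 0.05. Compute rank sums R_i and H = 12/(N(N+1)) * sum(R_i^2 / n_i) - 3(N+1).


Step 1: Combine all N = 11 observations and assign midranks.
sorted (value, group, rank): (9,G2,1), (12,G1,2), (13,G3,3), (14,G1,4), (15,G3,5), (16,G1,6), (23,G1,7.5), (23,G2,7.5), (24,G2,9), (27,G2,10), (29,G3,11)
Step 2: Sum ranks within each group.
R_1 = 19.5 (n_1 = 4)
R_2 = 27.5 (n_2 = 4)
R_3 = 19 (n_3 = 3)
Step 3: H = 12/(N(N+1)) * sum(R_i^2/n_i) - 3(N+1)
     = 12/(11*12) * (19.5^2/4 + 27.5^2/4 + 19^2/3) - 3*12
     = 0.090909 * 404.458 - 36
     = 0.768939.
Step 4: Ties present; correction factor C = 1 - 6/(11^3 - 11) = 0.995455. Corrected H = 0.768939 / 0.995455 = 0.772451.
Step 5: Under H0, H ~ chi^2(2); p-value = 0.679617.
Step 6: alpha = 0.05. fail to reject H0.

H = 0.7725, df = 2, p = 0.679617, fail to reject H0.


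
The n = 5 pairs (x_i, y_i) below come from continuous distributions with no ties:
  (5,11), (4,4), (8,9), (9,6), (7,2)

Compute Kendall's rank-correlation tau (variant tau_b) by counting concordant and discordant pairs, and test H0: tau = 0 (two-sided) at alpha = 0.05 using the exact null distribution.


Step 1: Enumerate the 10 unordered pairs (i,j) with i<j and classify each by sign(x_j-x_i) * sign(y_j-y_i).
  (1,2):dx=-1,dy=-7->C; (1,3):dx=+3,dy=-2->D; (1,4):dx=+4,dy=-5->D; (1,5):dx=+2,dy=-9->D
  (2,3):dx=+4,dy=+5->C; (2,4):dx=+5,dy=+2->C; (2,5):dx=+3,dy=-2->D; (3,4):dx=+1,dy=-3->D
  (3,5):dx=-1,dy=-7->C; (4,5):dx=-2,dy=-4->C
Step 2: C = 5, D = 5, total pairs = 10.
Step 3: tau = (C - D)/(n(n-1)/2) = (5 - 5)/10 = 0.000000.
Step 4: Exact two-sided p-value (enumerate n! = 120 permutations of y under H0): p = 1.000000.
Step 5: alpha = 0.05. fail to reject H0.

tau_b = 0.0000 (C=5, D=5), p = 1.000000, fail to reject H0.


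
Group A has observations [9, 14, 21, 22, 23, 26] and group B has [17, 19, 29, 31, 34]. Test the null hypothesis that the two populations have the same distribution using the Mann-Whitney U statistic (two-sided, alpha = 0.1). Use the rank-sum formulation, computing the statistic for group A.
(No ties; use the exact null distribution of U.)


Step 1: Combine and sort all 11 observations; assign midranks.
sorted (value, group): (9,X), (14,X), (17,Y), (19,Y), (21,X), (22,X), (23,X), (26,X), (29,Y), (31,Y), (34,Y)
ranks: 9->1, 14->2, 17->3, 19->4, 21->5, 22->6, 23->7, 26->8, 29->9, 31->10, 34->11
Step 2: Rank sum for X: R1 = 1 + 2 + 5 + 6 + 7 + 8 = 29.
Step 3: U_X = R1 - n1(n1+1)/2 = 29 - 6*7/2 = 29 - 21 = 8.
       U_Y = n1*n2 - U_X = 30 - 8 = 22.
Step 4: No ties, so the exact null distribution of U (based on enumerating the C(11,6) = 462 equally likely rank assignments) gives the two-sided p-value.
Step 5: p-value = 0.246753; compare to alpha = 0.1. fail to reject H0.

U_X = 8, p = 0.246753, fail to reject H0 at alpha = 0.1.


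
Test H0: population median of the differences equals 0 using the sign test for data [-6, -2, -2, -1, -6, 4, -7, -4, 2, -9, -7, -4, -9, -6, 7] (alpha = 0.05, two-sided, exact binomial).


Step 1: Discard zero differences. Original n = 15; n_eff = number of nonzero differences = 15.
Nonzero differences (with sign): -6, -2, -2, -1, -6, +4, -7, -4, +2, -9, -7, -4, -9, -6, +7
Step 2: Count signs: positive = 3, negative = 12.
Step 3: Under H0: P(positive) = 0.5, so the number of positives S ~ Bin(15, 0.5).
Step 4: Two-sided exact p-value = sum of Bin(15,0.5) probabilities at or below the observed probability = 0.035156.
Step 5: alpha = 0.05. reject H0.

n_eff = 15, pos = 3, neg = 12, p = 0.035156, reject H0.


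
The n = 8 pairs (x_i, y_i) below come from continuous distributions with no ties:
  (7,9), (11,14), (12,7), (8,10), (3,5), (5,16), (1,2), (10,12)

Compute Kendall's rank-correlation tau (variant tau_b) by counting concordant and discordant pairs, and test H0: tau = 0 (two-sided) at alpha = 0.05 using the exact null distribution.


Step 1: Enumerate the 28 unordered pairs (i,j) with i<j and classify each by sign(x_j-x_i) * sign(y_j-y_i).
  (1,2):dx=+4,dy=+5->C; (1,3):dx=+5,dy=-2->D; (1,4):dx=+1,dy=+1->C; (1,5):dx=-4,dy=-4->C
  (1,6):dx=-2,dy=+7->D; (1,7):dx=-6,dy=-7->C; (1,8):dx=+3,dy=+3->C; (2,3):dx=+1,dy=-7->D
  (2,4):dx=-3,dy=-4->C; (2,5):dx=-8,dy=-9->C; (2,6):dx=-6,dy=+2->D; (2,7):dx=-10,dy=-12->C
  (2,8):dx=-1,dy=-2->C; (3,4):dx=-4,dy=+3->D; (3,5):dx=-9,dy=-2->C; (3,6):dx=-7,dy=+9->D
  (3,7):dx=-11,dy=-5->C; (3,8):dx=-2,dy=+5->D; (4,5):dx=-5,dy=-5->C; (4,6):dx=-3,dy=+6->D
  (4,7):dx=-7,dy=-8->C; (4,8):dx=+2,dy=+2->C; (5,6):dx=+2,dy=+11->C; (5,7):dx=-2,dy=-3->C
  (5,8):dx=+7,dy=+7->C; (6,7):dx=-4,dy=-14->C; (6,8):dx=+5,dy=-4->D; (7,8):dx=+9,dy=+10->C
Step 2: C = 19, D = 9, total pairs = 28.
Step 3: tau = (C - D)/(n(n-1)/2) = (19 - 9)/28 = 0.357143.
Step 4: Exact two-sided p-value (enumerate n! = 40320 permutations of y under H0): p = 0.275099.
Step 5: alpha = 0.05. fail to reject H0.

tau_b = 0.3571 (C=19, D=9), p = 0.275099, fail to reject H0.


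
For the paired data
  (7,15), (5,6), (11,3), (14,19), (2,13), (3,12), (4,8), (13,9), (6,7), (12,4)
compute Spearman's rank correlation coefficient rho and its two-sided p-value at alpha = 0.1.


Step 1: Rank x and y separately (midranks; no ties here).
rank(x): 7->6, 5->4, 11->7, 14->10, 2->1, 3->2, 4->3, 13->9, 6->5, 12->8
rank(y): 15->9, 6->3, 3->1, 19->10, 13->8, 12->7, 8->5, 9->6, 7->4, 4->2
Step 2: d_i = R_x(i) - R_y(i); compute d_i^2.
  (6-9)^2=9, (4-3)^2=1, (7-1)^2=36, (10-10)^2=0, (1-8)^2=49, (2-7)^2=25, (3-5)^2=4, (9-6)^2=9, (5-4)^2=1, (8-2)^2=36
sum(d^2) = 170.
Step 3: rho = 1 - 6*170 / (10*(10^2 - 1)) = 1 - 1020/990 = -0.030303.
Step 4: Under H0, t = rho * sqrt((n-2)/(1-rho^2)) = -0.0857 ~ t(8).
Step 5: Two-sided p-value from the t-distribution with 8 df = 0.933773.
Step 6: alpha = 0.1. fail to reject H0.

rho = -0.0303, p = 0.933773, fail to reject H0 at alpha = 0.1.


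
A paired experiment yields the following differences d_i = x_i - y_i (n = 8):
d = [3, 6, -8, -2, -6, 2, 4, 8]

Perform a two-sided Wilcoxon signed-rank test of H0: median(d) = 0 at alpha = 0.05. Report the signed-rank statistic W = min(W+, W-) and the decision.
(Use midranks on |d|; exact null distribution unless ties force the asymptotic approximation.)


Step 1: Drop any zero differences (none here) and take |d_i|.
|d| = [3, 6, 8, 2, 6, 2, 4, 8]
Step 2: Midrank |d_i| (ties get averaged ranks).
ranks: |3|->3, |6|->5.5, |8|->7.5, |2|->1.5, |6|->5.5, |2|->1.5, |4|->4, |8|->7.5
Step 3: Attach original signs; sum ranks with positive sign and with negative sign.
W+ = 3 + 5.5 + 1.5 + 4 + 7.5 = 21.5
W- = 7.5 + 1.5 + 5.5 = 14.5
(Check: W+ + W- = 36 should equal n(n+1)/2 = 36.)
Step 4: Test statistic W = min(W+, W-) = 14.5.
Step 5: Ties in |d|, so use the tie-corrected normal approximation.
        E[W] = n(n+1)/4 = 8*9/4 = 18.
        Tie groups: |d|=2 (t=2), |d|=6 (t=2), |d|=8 (t=2); sum(t^3 - t) = 18.
        Var[W] = n(n+1)(2n+1)/24 - sum(t^3-t)/48 = 1224/24 - 18/48 = 50.625.
        z = (W - E[W]) / sqrt(Var[W]) = (14.5 - 18) / 7.1151 = -0.4919.
        Two-sided p = 2*Phi(z) = 0.622783.
Step 6: alpha = 0.05. fail to reject H0.

W+ = 21.5, W- = 14.5, W = min = 14.5, p = 0.622783, fail to reject H0.


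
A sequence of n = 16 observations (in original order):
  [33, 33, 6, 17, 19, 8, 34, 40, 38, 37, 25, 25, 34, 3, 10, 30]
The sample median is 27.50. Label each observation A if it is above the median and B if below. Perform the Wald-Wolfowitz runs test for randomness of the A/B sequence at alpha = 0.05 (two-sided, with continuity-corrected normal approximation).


Step 1: Compute median = 27.50; label A = above, B = below.
Labels in order: AABBBBAAAABBABBA  (n_A = 8, n_B = 8)
Step 2: Count runs R = 7.
Step 3: Under H0 (random ordering), E[R] = 2*n_A*n_B/(n_A+n_B) + 1 = 2*8*8/16 + 1 = 9.0000.
        Var[R] = 2*n_A*n_B*(2*n_A*n_B - n_A - n_B) / ((n_A+n_B)^2 * (n_A+n_B-1)) = 14336/3840 = 3.7333.
        SD[R] = 1.9322.
Step 4: Continuity-corrected z = (R + 0.5 - E[R]) / SD[R] = (7 + 0.5 - 9.0000) / 1.9322 = -0.7763.
Step 5: Two-sided p-value via normal approximation = 2*(1 - Phi(|z|)) = 0.437558.
Step 6: alpha = 0.05. fail to reject H0.

R = 7, z = -0.7763, p = 0.437558, fail to reject H0.


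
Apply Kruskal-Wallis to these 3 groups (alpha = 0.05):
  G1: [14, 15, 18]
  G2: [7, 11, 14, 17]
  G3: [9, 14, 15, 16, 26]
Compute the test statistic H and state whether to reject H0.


Step 1: Combine all N = 12 observations and assign midranks.
sorted (value, group, rank): (7,G2,1), (9,G3,2), (11,G2,3), (14,G1,5), (14,G2,5), (14,G3,5), (15,G1,7.5), (15,G3,7.5), (16,G3,9), (17,G2,10), (18,G1,11), (26,G3,12)
Step 2: Sum ranks within each group.
R_1 = 23.5 (n_1 = 3)
R_2 = 19 (n_2 = 4)
R_3 = 35.5 (n_3 = 5)
Step 3: H = 12/(N(N+1)) * sum(R_i^2/n_i) - 3(N+1)
     = 12/(12*13) * (23.5^2/3 + 19^2/4 + 35.5^2/5) - 3*13
     = 0.076923 * 526.383 - 39
     = 1.491026.
Step 4: Ties present; correction factor C = 1 - 30/(12^3 - 12) = 0.982517. Corrected H = 1.491026 / 0.982517 = 1.517556.
Step 5: Under H0, H ~ chi^2(2); p-value = 0.468238.
Step 6: alpha = 0.05. fail to reject H0.

H = 1.5176, df = 2, p = 0.468238, fail to reject H0.


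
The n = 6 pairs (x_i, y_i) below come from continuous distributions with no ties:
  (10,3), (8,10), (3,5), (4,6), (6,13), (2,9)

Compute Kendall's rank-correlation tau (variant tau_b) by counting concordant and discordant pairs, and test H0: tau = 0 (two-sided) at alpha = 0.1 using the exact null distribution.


Step 1: Enumerate the 15 unordered pairs (i,j) with i<j and classify each by sign(x_j-x_i) * sign(y_j-y_i).
  (1,2):dx=-2,dy=+7->D; (1,3):dx=-7,dy=+2->D; (1,4):dx=-6,dy=+3->D; (1,5):dx=-4,dy=+10->D
  (1,6):dx=-8,dy=+6->D; (2,3):dx=-5,dy=-5->C; (2,4):dx=-4,dy=-4->C; (2,5):dx=-2,dy=+3->D
  (2,6):dx=-6,dy=-1->C; (3,4):dx=+1,dy=+1->C; (3,5):dx=+3,dy=+8->C; (3,6):dx=-1,dy=+4->D
  (4,5):dx=+2,dy=+7->C; (4,6):dx=-2,dy=+3->D; (5,6):dx=-4,dy=-4->C
Step 2: C = 7, D = 8, total pairs = 15.
Step 3: tau = (C - D)/(n(n-1)/2) = (7 - 8)/15 = -0.066667.
Step 4: Exact two-sided p-value (enumerate n! = 720 permutations of y under H0): p = 1.000000.
Step 5: alpha = 0.1. fail to reject H0.

tau_b = -0.0667 (C=7, D=8), p = 1.000000, fail to reject H0.


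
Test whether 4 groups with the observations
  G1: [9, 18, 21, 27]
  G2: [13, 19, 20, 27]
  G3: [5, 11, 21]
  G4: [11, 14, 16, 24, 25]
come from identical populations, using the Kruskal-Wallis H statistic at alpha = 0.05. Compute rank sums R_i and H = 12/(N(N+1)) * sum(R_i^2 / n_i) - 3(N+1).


Step 1: Combine all N = 16 observations and assign midranks.
sorted (value, group, rank): (5,G3,1), (9,G1,2), (11,G3,3.5), (11,G4,3.5), (13,G2,5), (14,G4,6), (16,G4,7), (18,G1,8), (19,G2,9), (20,G2,10), (21,G1,11.5), (21,G3,11.5), (24,G4,13), (25,G4,14), (27,G1,15.5), (27,G2,15.5)
Step 2: Sum ranks within each group.
R_1 = 37 (n_1 = 4)
R_2 = 39.5 (n_2 = 4)
R_3 = 16 (n_3 = 3)
R_4 = 43.5 (n_4 = 5)
Step 3: H = 12/(N(N+1)) * sum(R_i^2/n_i) - 3(N+1)
     = 12/(16*17) * (37^2/4 + 39.5^2/4 + 16^2/3 + 43.5^2/5) - 3*17
     = 0.044118 * 1196.1 - 51
     = 1.768934.
Step 4: Ties present; correction factor C = 1 - 18/(16^3 - 16) = 0.995588. Corrected H = 1.768934 / 0.995588 = 1.776773.
Step 5: Under H0, H ~ chi^2(3); p-value = 0.620002.
Step 6: alpha = 0.05. fail to reject H0.

H = 1.7768, df = 3, p = 0.620002, fail to reject H0.


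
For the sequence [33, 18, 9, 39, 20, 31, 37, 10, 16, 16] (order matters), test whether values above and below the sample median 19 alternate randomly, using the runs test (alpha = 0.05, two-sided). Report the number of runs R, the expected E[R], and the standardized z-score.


Step 1: Compute median = 19; label A = above, B = below.
Labels in order: ABBAAAABBB  (n_A = 5, n_B = 5)
Step 2: Count runs R = 4.
Step 3: Under H0 (random ordering), E[R] = 2*n_A*n_B/(n_A+n_B) + 1 = 2*5*5/10 + 1 = 6.0000.
        Var[R] = 2*n_A*n_B*(2*n_A*n_B - n_A - n_B) / ((n_A+n_B)^2 * (n_A+n_B-1)) = 2000/900 = 2.2222.
        SD[R] = 1.4907.
Step 4: Continuity-corrected z = (R + 0.5 - E[R]) / SD[R] = (4 + 0.5 - 6.0000) / 1.4907 = -1.0062.
Step 5: Two-sided p-value via normal approximation = 2*(1 - Phi(|z|)) = 0.314305.
Step 6: alpha = 0.05. fail to reject H0.

R = 4, z = -1.0062, p = 0.314305, fail to reject H0.


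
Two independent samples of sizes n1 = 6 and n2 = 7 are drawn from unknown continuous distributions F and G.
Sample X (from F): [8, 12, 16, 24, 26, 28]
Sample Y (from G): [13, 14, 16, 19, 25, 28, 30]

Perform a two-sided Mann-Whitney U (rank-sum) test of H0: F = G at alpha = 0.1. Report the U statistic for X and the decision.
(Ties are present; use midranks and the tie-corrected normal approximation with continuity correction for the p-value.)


Step 1: Combine and sort all 13 observations; assign midranks.
sorted (value, group): (8,X), (12,X), (13,Y), (14,Y), (16,X), (16,Y), (19,Y), (24,X), (25,Y), (26,X), (28,X), (28,Y), (30,Y)
ranks: 8->1, 12->2, 13->3, 14->4, 16->5.5, 16->5.5, 19->7, 24->8, 25->9, 26->10, 28->11.5, 28->11.5, 30->13
Step 2: Rank sum for X: R1 = 1 + 2 + 5.5 + 8 + 10 + 11.5 = 38.
Step 3: U_X = R1 - n1(n1+1)/2 = 38 - 6*7/2 = 38 - 21 = 17.
       U_Y = n1*n2 - U_X = 42 - 17 = 25.
Step 4: Ties are present, so use the tie-corrected normal approximation (with continuity correction) for the p-value.
Step 5: p-value = 0.616104; compare to alpha = 0.1. fail to reject H0.

U_X = 17, p = 0.616104, fail to reject H0 at alpha = 0.1.


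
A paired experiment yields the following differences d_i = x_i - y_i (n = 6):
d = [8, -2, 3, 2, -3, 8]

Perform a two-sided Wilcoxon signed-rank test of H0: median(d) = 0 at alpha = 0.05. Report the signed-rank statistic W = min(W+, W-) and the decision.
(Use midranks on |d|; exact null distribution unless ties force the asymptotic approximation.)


Step 1: Drop any zero differences (none here) and take |d_i|.
|d| = [8, 2, 3, 2, 3, 8]
Step 2: Midrank |d_i| (ties get averaged ranks).
ranks: |8|->5.5, |2|->1.5, |3|->3.5, |2|->1.5, |3|->3.5, |8|->5.5
Step 3: Attach original signs; sum ranks with positive sign and with negative sign.
W+ = 5.5 + 3.5 + 1.5 + 5.5 = 16
W- = 1.5 + 3.5 = 5
(Check: W+ + W- = 21 should equal n(n+1)/2 = 21.)
Step 4: Test statistic W = min(W+, W-) = 5.
Step 5: Ties in |d|, so use the tie-corrected normal approximation.
        E[W] = n(n+1)/4 = 6*7/4 = 10.5.
        Tie groups: |d|=2 (t=2), |d|=3 (t=2), |d|=8 (t=2); sum(t^3 - t) = 18.
        Var[W] = n(n+1)(2n+1)/24 - sum(t^3-t)/48 = 546/24 - 18/48 = 22.375.
        z = (W - E[W]) / sqrt(Var[W]) = (5 - 10.5) / 4.7302 = -1.1627.
        Two-sided p = 2*Phi(z) = 0.244937.
Step 6: alpha = 0.05. fail to reject H0.

W+ = 16, W- = 5, W = min = 5, p = 0.244937, fail to reject H0.


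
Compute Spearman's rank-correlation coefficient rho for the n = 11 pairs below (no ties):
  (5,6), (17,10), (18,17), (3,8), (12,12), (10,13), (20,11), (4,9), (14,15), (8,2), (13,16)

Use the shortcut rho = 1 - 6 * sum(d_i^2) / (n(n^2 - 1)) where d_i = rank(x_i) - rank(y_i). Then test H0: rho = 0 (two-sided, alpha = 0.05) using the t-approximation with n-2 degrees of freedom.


Step 1: Rank x and y separately (midranks; no ties here).
rank(x): 5->3, 17->9, 18->10, 3->1, 12->6, 10->5, 20->11, 4->2, 14->8, 8->4, 13->7
rank(y): 6->2, 10->5, 17->11, 8->3, 12->7, 13->8, 11->6, 9->4, 15->9, 2->1, 16->10
Step 2: d_i = R_x(i) - R_y(i); compute d_i^2.
  (3-2)^2=1, (9-5)^2=16, (10-11)^2=1, (1-3)^2=4, (6-7)^2=1, (5-8)^2=9, (11-6)^2=25, (2-4)^2=4, (8-9)^2=1, (4-1)^2=9, (7-10)^2=9
sum(d^2) = 80.
Step 3: rho = 1 - 6*80 / (11*(11^2 - 1)) = 1 - 480/1320 = 0.636364.
Step 4: Under H0, t = rho * sqrt((n-2)/(1-rho^2)) = 2.4749 ~ t(9).
Step 5: Two-sided p-value from the t-distribution with 9 df = 0.035287.
Step 6: alpha = 0.05. reject H0.

rho = 0.6364, p = 0.035287, reject H0 at alpha = 0.05.


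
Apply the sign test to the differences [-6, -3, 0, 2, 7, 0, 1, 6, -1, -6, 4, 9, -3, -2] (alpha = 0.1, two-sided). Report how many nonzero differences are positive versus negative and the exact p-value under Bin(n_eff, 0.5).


Step 1: Discard zero differences. Original n = 14; n_eff = number of nonzero differences = 12.
Nonzero differences (with sign): -6, -3, +2, +7, +1, +6, -1, -6, +4, +9, -3, -2
Step 2: Count signs: positive = 6, negative = 6.
Step 3: Under H0: P(positive) = 0.5, so the number of positives S ~ Bin(12, 0.5).
Step 4: Two-sided exact p-value = sum of Bin(12,0.5) probabilities at or below the observed probability = 1.000000.
Step 5: alpha = 0.1. fail to reject H0.

n_eff = 12, pos = 6, neg = 6, p = 1.000000, fail to reject H0.


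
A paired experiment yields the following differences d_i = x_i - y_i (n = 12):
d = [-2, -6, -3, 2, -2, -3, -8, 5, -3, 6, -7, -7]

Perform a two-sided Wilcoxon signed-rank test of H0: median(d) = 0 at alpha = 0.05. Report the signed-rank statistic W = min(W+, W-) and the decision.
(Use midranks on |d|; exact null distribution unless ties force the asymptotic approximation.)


Step 1: Drop any zero differences (none here) and take |d_i|.
|d| = [2, 6, 3, 2, 2, 3, 8, 5, 3, 6, 7, 7]
Step 2: Midrank |d_i| (ties get averaged ranks).
ranks: |2|->2, |6|->8.5, |3|->5, |2|->2, |2|->2, |3|->5, |8|->12, |5|->7, |3|->5, |6|->8.5, |7|->10.5, |7|->10.5
Step 3: Attach original signs; sum ranks with positive sign and with negative sign.
W+ = 2 + 7 + 8.5 = 17.5
W- = 2 + 8.5 + 5 + 2 + 5 + 12 + 5 + 10.5 + 10.5 = 60.5
(Check: W+ + W- = 78 should equal n(n+1)/2 = 78.)
Step 4: Test statistic W = min(W+, W-) = 17.5.
Step 5: Ties in |d|, so use the tie-corrected normal approximation.
        E[W] = n(n+1)/4 = 12*13/4 = 39.
        Tie groups: |d|=2 (t=3), |d|=3 (t=3), |d|=6 (t=2), |d|=7 (t=2); sum(t^3 - t) = 60.
        Var[W] = n(n+1)(2n+1)/24 - sum(t^3-t)/48 = 3900/24 - 60/48 = 161.25.
        z = (W - E[W]) / sqrt(Var[W]) = (17.5 - 39) / 12.6984 = -1.6931.
        Two-sided p = 2*Phi(z) = 0.090432.
Step 6: alpha = 0.05. fail to reject H0.

W+ = 17.5, W- = 60.5, W = min = 17.5, p = 0.090432, fail to reject H0.


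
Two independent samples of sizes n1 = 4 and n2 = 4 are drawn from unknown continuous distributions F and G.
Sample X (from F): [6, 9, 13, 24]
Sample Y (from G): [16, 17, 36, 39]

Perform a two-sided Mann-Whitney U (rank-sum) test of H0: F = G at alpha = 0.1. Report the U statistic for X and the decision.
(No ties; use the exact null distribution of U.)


Step 1: Combine and sort all 8 observations; assign midranks.
sorted (value, group): (6,X), (9,X), (13,X), (16,Y), (17,Y), (24,X), (36,Y), (39,Y)
ranks: 6->1, 9->2, 13->3, 16->4, 17->5, 24->6, 36->7, 39->8
Step 2: Rank sum for X: R1 = 1 + 2 + 3 + 6 = 12.
Step 3: U_X = R1 - n1(n1+1)/2 = 12 - 4*5/2 = 12 - 10 = 2.
       U_Y = n1*n2 - U_X = 16 - 2 = 14.
Step 4: No ties, so the exact null distribution of U (based on enumerating the C(8,4) = 70 equally likely rank assignments) gives the two-sided p-value.
Step 5: p-value = 0.114286; compare to alpha = 0.1. fail to reject H0.

U_X = 2, p = 0.114286, fail to reject H0 at alpha = 0.1.


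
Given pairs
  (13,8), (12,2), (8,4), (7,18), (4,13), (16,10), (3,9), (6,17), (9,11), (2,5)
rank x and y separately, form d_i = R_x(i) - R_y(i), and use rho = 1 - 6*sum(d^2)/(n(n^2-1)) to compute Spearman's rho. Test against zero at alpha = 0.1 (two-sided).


Step 1: Rank x and y separately (midranks; no ties here).
rank(x): 13->9, 12->8, 8->6, 7->5, 4->3, 16->10, 3->2, 6->4, 9->7, 2->1
rank(y): 8->4, 2->1, 4->2, 18->10, 13->8, 10->6, 9->5, 17->9, 11->7, 5->3
Step 2: d_i = R_x(i) - R_y(i); compute d_i^2.
  (9-4)^2=25, (8-1)^2=49, (6-2)^2=16, (5-10)^2=25, (3-8)^2=25, (10-6)^2=16, (2-5)^2=9, (4-9)^2=25, (7-7)^2=0, (1-3)^2=4
sum(d^2) = 194.
Step 3: rho = 1 - 6*194 / (10*(10^2 - 1)) = 1 - 1164/990 = -0.175758.
Step 4: Under H0, t = rho * sqrt((n-2)/(1-rho^2)) = -0.5050 ~ t(8).
Step 5: Two-sided p-value from the t-distribution with 8 df = 0.627188.
Step 6: alpha = 0.1. fail to reject H0.

rho = -0.1758, p = 0.627188, fail to reject H0 at alpha = 0.1.


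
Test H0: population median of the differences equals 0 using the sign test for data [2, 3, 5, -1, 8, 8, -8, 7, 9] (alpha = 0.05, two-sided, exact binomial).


Step 1: Discard zero differences. Original n = 9; n_eff = number of nonzero differences = 9.
Nonzero differences (with sign): +2, +3, +5, -1, +8, +8, -8, +7, +9
Step 2: Count signs: positive = 7, negative = 2.
Step 3: Under H0: P(positive) = 0.5, so the number of positives S ~ Bin(9, 0.5).
Step 4: Two-sided exact p-value = sum of Bin(9,0.5) probabilities at or below the observed probability = 0.179688.
Step 5: alpha = 0.05. fail to reject H0.

n_eff = 9, pos = 7, neg = 2, p = 0.179688, fail to reject H0.


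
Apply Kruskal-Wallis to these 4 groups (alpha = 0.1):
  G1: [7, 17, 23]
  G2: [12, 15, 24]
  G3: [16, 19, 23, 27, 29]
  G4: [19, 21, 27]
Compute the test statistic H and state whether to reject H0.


Step 1: Combine all N = 14 observations and assign midranks.
sorted (value, group, rank): (7,G1,1), (12,G2,2), (15,G2,3), (16,G3,4), (17,G1,5), (19,G3,6.5), (19,G4,6.5), (21,G4,8), (23,G1,9.5), (23,G3,9.5), (24,G2,11), (27,G3,12.5), (27,G4,12.5), (29,G3,14)
Step 2: Sum ranks within each group.
R_1 = 15.5 (n_1 = 3)
R_2 = 16 (n_2 = 3)
R_3 = 46.5 (n_3 = 5)
R_4 = 27 (n_4 = 3)
Step 3: H = 12/(N(N+1)) * sum(R_i^2/n_i) - 3(N+1)
     = 12/(14*15) * (15.5^2/3 + 16^2/3 + 46.5^2/5 + 27^2/3) - 3*15
     = 0.057143 * 840.867 - 45
     = 3.049524.
Step 4: Ties present; correction factor C = 1 - 18/(14^3 - 14) = 0.993407. Corrected H = 3.049524 / 0.993407 = 3.069764.
Step 5: Under H0, H ~ chi^2(3); p-value = 0.380994.
Step 6: alpha = 0.1. fail to reject H0.

H = 3.0698, df = 3, p = 0.380994, fail to reject H0.


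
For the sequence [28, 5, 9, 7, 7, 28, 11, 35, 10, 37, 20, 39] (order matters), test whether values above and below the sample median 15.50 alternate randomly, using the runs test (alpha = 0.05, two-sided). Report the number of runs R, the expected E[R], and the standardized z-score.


Step 1: Compute median = 15.50; label A = above, B = below.
Labels in order: ABBBBABABAAA  (n_A = 6, n_B = 6)
Step 2: Count runs R = 7.
Step 3: Under H0 (random ordering), E[R] = 2*n_A*n_B/(n_A+n_B) + 1 = 2*6*6/12 + 1 = 7.0000.
        Var[R] = 2*n_A*n_B*(2*n_A*n_B - n_A - n_B) / ((n_A+n_B)^2 * (n_A+n_B-1)) = 4320/1584 = 2.7273.
        SD[R] = 1.6514.
Step 4: R = E[R], so z = 0 with no continuity correction.
Step 5: Two-sided p-value via normal approximation = 2*(1 - Phi(|z|)) = 1.000000.
Step 6: alpha = 0.05. fail to reject H0.

R = 7, z = 0.0000, p = 1.000000, fail to reject H0.


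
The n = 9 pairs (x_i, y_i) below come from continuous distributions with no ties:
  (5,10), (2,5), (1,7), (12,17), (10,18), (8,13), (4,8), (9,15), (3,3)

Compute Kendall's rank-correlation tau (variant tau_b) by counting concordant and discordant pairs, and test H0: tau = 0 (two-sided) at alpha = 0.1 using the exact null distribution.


Step 1: Enumerate the 36 unordered pairs (i,j) with i<j and classify each by sign(x_j-x_i) * sign(y_j-y_i).
  (1,2):dx=-3,dy=-5->C; (1,3):dx=-4,dy=-3->C; (1,4):dx=+7,dy=+7->C; (1,5):dx=+5,dy=+8->C
  (1,6):dx=+3,dy=+3->C; (1,7):dx=-1,dy=-2->C; (1,8):dx=+4,dy=+5->C; (1,9):dx=-2,dy=-7->C
  (2,3):dx=-1,dy=+2->D; (2,4):dx=+10,dy=+12->C; (2,5):dx=+8,dy=+13->C; (2,6):dx=+6,dy=+8->C
  (2,7):dx=+2,dy=+3->C; (2,8):dx=+7,dy=+10->C; (2,9):dx=+1,dy=-2->D; (3,4):dx=+11,dy=+10->C
  (3,5):dx=+9,dy=+11->C; (3,6):dx=+7,dy=+6->C; (3,7):dx=+3,dy=+1->C; (3,8):dx=+8,dy=+8->C
  (3,9):dx=+2,dy=-4->D; (4,5):dx=-2,dy=+1->D; (4,6):dx=-4,dy=-4->C; (4,7):dx=-8,dy=-9->C
  (4,8):dx=-3,dy=-2->C; (4,9):dx=-9,dy=-14->C; (5,6):dx=-2,dy=-5->C; (5,7):dx=-6,dy=-10->C
  (5,8):dx=-1,dy=-3->C; (5,9):dx=-7,dy=-15->C; (6,7):dx=-4,dy=-5->C; (6,8):dx=+1,dy=+2->C
  (6,9):dx=-5,dy=-10->C; (7,8):dx=+5,dy=+7->C; (7,9):dx=-1,dy=-5->C; (8,9):dx=-6,dy=-12->C
Step 2: C = 32, D = 4, total pairs = 36.
Step 3: tau = (C - D)/(n(n-1)/2) = (32 - 4)/36 = 0.777778.
Step 4: Exact two-sided p-value (enumerate n! = 362880 permutations of y under H0): p = 0.002425.
Step 5: alpha = 0.1. reject H0.

tau_b = 0.7778 (C=32, D=4), p = 0.002425, reject H0.


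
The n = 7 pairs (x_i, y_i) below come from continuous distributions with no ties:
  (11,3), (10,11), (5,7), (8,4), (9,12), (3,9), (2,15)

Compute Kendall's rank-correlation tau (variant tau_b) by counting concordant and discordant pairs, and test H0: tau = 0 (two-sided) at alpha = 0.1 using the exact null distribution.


Step 1: Enumerate the 21 unordered pairs (i,j) with i<j and classify each by sign(x_j-x_i) * sign(y_j-y_i).
  (1,2):dx=-1,dy=+8->D; (1,3):dx=-6,dy=+4->D; (1,4):dx=-3,dy=+1->D; (1,5):dx=-2,dy=+9->D
  (1,6):dx=-8,dy=+6->D; (1,7):dx=-9,dy=+12->D; (2,3):dx=-5,dy=-4->C; (2,4):dx=-2,dy=-7->C
  (2,5):dx=-1,dy=+1->D; (2,6):dx=-7,dy=-2->C; (2,7):dx=-8,dy=+4->D; (3,4):dx=+3,dy=-3->D
  (3,5):dx=+4,dy=+5->C; (3,6):dx=-2,dy=+2->D; (3,7):dx=-3,dy=+8->D; (4,5):dx=+1,dy=+8->C
  (4,6):dx=-5,dy=+5->D; (4,7):dx=-6,dy=+11->D; (5,6):dx=-6,dy=-3->C; (5,7):dx=-7,dy=+3->D
  (6,7):dx=-1,dy=+6->D
Step 2: C = 6, D = 15, total pairs = 21.
Step 3: tau = (C - D)/(n(n-1)/2) = (6 - 15)/21 = -0.428571.
Step 4: Exact two-sided p-value (enumerate n! = 5040 permutations of y under H0): p = 0.238889.
Step 5: alpha = 0.1. fail to reject H0.

tau_b = -0.4286 (C=6, D=15), p = 0.238889, fail to reject H0.


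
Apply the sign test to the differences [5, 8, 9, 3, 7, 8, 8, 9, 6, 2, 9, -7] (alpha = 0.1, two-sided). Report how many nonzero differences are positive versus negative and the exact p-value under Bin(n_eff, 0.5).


Step 1: Discard zero differences. Original n = 12; n_eff = number of nonzero differences = 12.
Nonzero differences (with sign): +5, +8, +9, +3, +7, +8, +8, +9, +6, +2, +9, -7
Step 2: Count signs: positive = 11, negative = 1.
Step 3: Under H0: P(positive) = 0.5, so the number of positives S ~ Bin(12, 0.5).
Step 4: Two-sided exact p-value = sum of Bin(12,0.5) probabilities at or below the observed probability = 0.006348.
Step 5: alpha = 0.1. reject H0.

n_eff = 12, pos = 11, neg = 1, p = 0.006348, reject H0.


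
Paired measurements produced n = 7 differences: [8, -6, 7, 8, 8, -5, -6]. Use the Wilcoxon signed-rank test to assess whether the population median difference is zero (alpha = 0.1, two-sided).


Step 1: Drop any zero differences (none here) and take |d_i|.
|d| = [8, 6, 7, 8, 8, 5, 6]
Step 2: Midrank |d_i| (ties get averaged ranks).
ranks: |8|->6, |6|->2.5, |7|->4, |8|->6, |8|->6, |5|->1, |6|->2.5
Step 3: Attach original signs; sum ranks with positive sign and with negative sign.
W+ = 6 + 4 + 6 + 6 = 22
W- = 2.5 + 1 + 2.5 = 6
(Check: W+ + W- = 28 should equal n(n+1)/2 = 28.)
Step 4: Test statistic W = min(W+, W-) = 6.
Step 5: Ties in |d|, so use the tie-corrected normal approximation.
        E[W] = n(n+1)/4 = 7*8/4 = 14.
        Tie groups: |d|=6 (t=2), |d|=8 (t=3); sum(t^3 - t) = 30.
        Var[W] = n(n+1)(2n+1)/24 - sum(t^3-t)/48 = 840/24 - 30/48 = 34.375.
        z = (W - E[W]) / sqrt(Var[W]) = (6 - 14) / 5.8630 = -1.3645.
        Two-sided p = 2*Phi(z) = 0.172415.
Step 6: alpha = 0.1. fail to reject H0.

W+ = 22, W- = 6, W = min = 6, p = 0.172415, fail to reject H0.


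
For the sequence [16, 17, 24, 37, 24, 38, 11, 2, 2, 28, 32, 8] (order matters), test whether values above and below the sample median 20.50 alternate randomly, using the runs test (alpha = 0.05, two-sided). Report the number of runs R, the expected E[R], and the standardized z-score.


Step 1: Compute median = 20.50; label A = above, B = below.
Labels in order: BBAAAABBBAAB  (n_A = 6, n_B = 6)
Step 2: Count runs R = 5.
Step 3: Under H0 (random ordering), E[R] = 2*n_A*n_B/(n_A+n_B) + 1 = 2*6*6/12 + 1 = 7.0000.
        Var[R] = 2*n_A*n_B*(2*n_A*n_B - n_A - n_B) / ((n_A+n_B)^2 * (n_A+n_B-1)) = 4320/1584 = 2.7273.
        SD[R] = 1.6514.
Step 4: Continuity-corrected z = (R + 0.5 - E[R]) / SD[R] = (5 + 0.5 - 7.0000) / 1.6514 = -0.9083.
Step 5: Two-sided p-value via normal approximation = 2*(1 - Phi(|z|)) = 0.363722.
Step 6: alpha = 0.05. fail to reject H0.

R = 5, z = -0.9083, p = 0.363722, fail to reject H0.


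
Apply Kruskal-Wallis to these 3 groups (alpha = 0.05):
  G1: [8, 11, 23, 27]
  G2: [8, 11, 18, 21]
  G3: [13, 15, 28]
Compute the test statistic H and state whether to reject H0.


Step 1: Combine all N = 11 observations and assign midranks.
sorted (value, group, rank): (8,G1,1.5), (8,G2,1.5), (11,G1,3.5), (11,G2,3.5), (13,G3,5), (15,G3,6), (18,G2,7), (21,G2,8), (23,G1,9), (27,G1,10), (28,G3,11)
Step 2: Sum ranks within each group.
R_1 = 24 (n_1 = 4)
R_2 = 20 (n_2 = 4)
R_3 = 22 (n_3 = 3)
Step 3: H = 12/(N(N+1)) * sum(R_i^2/n_i) - 3(N+1)
     = 12/(11*12) * (24^2/4 + 20^2/4 + 22^2/3) - 3*12
     = 0.090909 * 405.333 - 36
     = 0.848485.
Step 4: Ties present; correction factor C = 1 - 12/(11^3 - 11) = 0.990909. Corrected H = 0.848485 / 0.990909 = 0.856269.
Step 5: Under H0, H ~ chi^2(2); p-value = 0.651724.
Step 6: alpha = 0.05. fail to reject H0.

H = 0.8563, df = 2, p = 0.651724, fail to reject H0.


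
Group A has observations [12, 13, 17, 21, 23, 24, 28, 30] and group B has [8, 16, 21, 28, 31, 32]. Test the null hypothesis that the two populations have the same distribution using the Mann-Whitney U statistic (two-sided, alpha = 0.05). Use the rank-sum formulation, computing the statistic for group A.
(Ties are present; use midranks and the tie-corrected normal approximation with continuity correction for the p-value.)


Step 1: Combine and sort all 14 observations; assign midranks.
sorted (value, group): (8,Y), (12,X), (13,X), (16,Y), (17,X), (21,X), (21,Y), (23,X), (24,X), (28,X), (28,Y), (30,X), (31,Y), (32,Y)
ranks: 8->1, 12->2, 13->3, 16->4, 17->5, 21->6.5, 21->6.5, 23->8, 24->9, 28->10.5, 28->10.5, 30->12, 31->13, 32->14
Step 2: Rank sum for X: R1 = 2 + 3 + 5 + 6.5 + 8 + 9 + 10.5 + 12 = 56.
Step 3: U_X = R1 - n1(n1+1)/2 = 56 - 8*9/2 = 56 - 36 = 20.
       U_Y = n1*n2 - U_X = 48 - 20 = 28.
Step 4: Ties are present, so use the tie-corrected normal approximation (with continuity correction) for the p-value.
Step 5: p-value = 0.650661; compare to alpha = 0.05. fail to reject H0.

U_X = 20, p = 0.650661, fail to reject H0 at alpha = 0.05.


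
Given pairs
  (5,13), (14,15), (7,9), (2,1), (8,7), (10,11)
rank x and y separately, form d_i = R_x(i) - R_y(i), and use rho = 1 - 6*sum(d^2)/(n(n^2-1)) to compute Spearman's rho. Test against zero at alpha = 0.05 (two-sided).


Step 1: Rank x and y separately (midranks; no ties here).
rank(x): 5->2, 14->6, 7->3, 2->1, 8->4, 10->5
rank(y): 13->5, 15->6, 9->3, 1->1, 7->2, 11->4
Step 2: d_i = R_x(i) - R_y(i); compute d_i^2.
  (2-5)^2=9, (6-6)^2=0, (3-3)^2=0, (1-1)^2=0, (4-2)^2=4, (5-4)^2=1
sum(d^2) = 14.
Step 3: rho = 1 - 6*14 / (6*(6^2 - 1)) = 1 - 84/210 = 0.600000.
Step 4: Under H0, t = rho * sqrt((n-2)/(1-rho^2)) = 1.5000 ~ t(4).
Step 5: Two-sided p-value from the t-distribution with 4 df = 0.208000.
Step 6: alpha = 0.05. fail to reject H0.

rho = 0.6000, p = 0.208000, fail to reject H0 at alpha = 0.05.


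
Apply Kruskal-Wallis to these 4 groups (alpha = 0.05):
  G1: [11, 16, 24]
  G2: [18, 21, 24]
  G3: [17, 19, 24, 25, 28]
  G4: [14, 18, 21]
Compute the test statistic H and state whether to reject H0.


Step 1: Combine all N = 14 observations and assign midranks.
sorted (value, group, rank): (11,G1,1), (14,G4,2), (16,G1,3), (17,G3,4), (18,G2,5.5), (18,G4,5.5), (19,G3,7), (21,G2,8.5), (21,G4,8.5), (24,G1,11), (24,G2,11), (24,G3,11), (25,G3,13), (28,G3,14)
Step 2: Sum ranks within each group.
R_1 = 15 (n_1 = 3)
R_2 = 25 (n_2 = 3)
R_3 = 49 (n_3 = 5)
R_4 = 16 (n_4 = 3)
Step 3: H = 12/(N(N+1)) * sum(R_i^2/n_i) - 3(N+1)
     = 12/(14*15) * (15^2/3 + 25^2/3 + 49^2/5 + 16^2/3) - 3*15
     = 0.057143 * 848.867 - 45
     = 3.506667.
Step 4: Ties present; correction factor C = 1 - 36/(14^3 - 14) = 0.986813. Corrected H = 3.506667 / 0.986813 = 3.553526.
Step 5: Under H0, H ~ chi^2(3); p-value = 0.313886.
Step 6: alpha = 0.05. fail to reject H0.

H = 3.5535, df = 3, p = 0.313886, fail to reject H0.


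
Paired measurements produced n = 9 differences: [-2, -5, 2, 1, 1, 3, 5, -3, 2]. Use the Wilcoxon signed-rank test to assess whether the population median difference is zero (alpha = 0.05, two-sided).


Step 1: Drop any zero differences (none here) and take |d_i|.
|d| = [2, 5, 2, 1, 1, 3, 5, 3, 2]
Step 2: Midrank |d_i| (ties get averaged ranks).
ranks: |2|->4, |5|->8.5, |2|->4, |1|->1.5, |1|->1.5, |3|->6.5, |5|->8.5, |3|->6.5, |2|->4
Step 3: Attach original signs; sum ranks with positive sign and with negative sign.
W+ = 4 + 1.5 + 1.5 + 6.5 + 8.5 + 4 = 26
W- = 4 + 8.5 + 6.5 = 19
(Check: W+ + W- = 45 should equal n(n+1)/2 = 45.)
Step 4: Test statistic W = min(W+, W-) = 19.
Step 5: Ties in |d|, so use the tie-corrected normal approximation.
        E[W] = n(n+1)/4 = 9*10/4 = 22.5.
        Tie groups: |d|=1 (t=2), |d|=2 (t=3), |d|=3 (t=2), |d|=5 (t=2); sum(t^3 - t) = 42.
        Var[W] = n(n+1)(2n+1)/24 - sum(t^3-t)/48 = 1710/24 - 42/48 = 70.375.
        z = (W - E[W]) / sqrt(Var[W]) = (19 - 22.5) / 8.3890 = -0.4172.
        Two-sided p = 2*Phi(z) = 0.676522.
Step 6: alpha = 0.05. fail to reject H0.

W+ = 26, W- = 19, W = min = 19, p = 0.676522, fail to reject H0.


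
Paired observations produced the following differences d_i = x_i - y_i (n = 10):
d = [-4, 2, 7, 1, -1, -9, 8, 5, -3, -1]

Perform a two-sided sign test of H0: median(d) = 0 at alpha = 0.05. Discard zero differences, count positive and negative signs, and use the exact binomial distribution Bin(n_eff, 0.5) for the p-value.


Step 1: Discard zero differences. Original n = 10; n_eff = number of nonzero differences = 10.
Nonzero differences (with sign): -4, +2, +7, +1, -1, -9, +8, +5, -3, -1
Step 2: Count signs: positive = 5, negative = 5.
Step 3: Under H0: P(positive) = 0.5, so the number of positives S ~ Bin(10, 0.5).
Step 4: Two-sided exact p-value = sum of Bin(10,0.5) probabilities at or below the observed probability = 1.000000.
Step 5: alpha = 0.05. fail to reject H0.

n_eff = 10, pos = 5, neg = 5, p = 1.000000, fail to reject H0.


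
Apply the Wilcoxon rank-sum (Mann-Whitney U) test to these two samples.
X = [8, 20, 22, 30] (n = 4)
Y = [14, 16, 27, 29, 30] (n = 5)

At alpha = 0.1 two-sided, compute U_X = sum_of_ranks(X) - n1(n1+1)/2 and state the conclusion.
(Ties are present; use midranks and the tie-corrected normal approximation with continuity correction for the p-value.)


Step 1: Combine and sort all 9 observations; assign midranks.
sorted (value, group): (8,X), (14,Y), (16,Y), (20,X), (22,X), (27,Y), (29,Y), (30,X), (30,Y)
ranks: 8->1, 14->2, 16->3, 20->4, 22->5, 27->6, 29->7, 30->8.5, 30->8.5
Step 2: Rank sum for X: R1 = 1 + 4 + 5 + 8.5 = 18.5.
Step 3: U_X = R1 - n1(n1+1)/2 = 18.5 - 4*5/2 = 18.5 - 10 = 8.5.
       U_Y = n1*n2 - U_X = 20 - 8.5 = 11.5.
Step 4: Ties are present, so use the tie-corrected normal approximation (with continuity correction) for the p-value.
Step 5: p-value = 0.805701; compare to alpha = 0.1. fail to reject H0.

U_X = 8.5, p = 0.805701, fail to reject H0 at alpha = 0.1.
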